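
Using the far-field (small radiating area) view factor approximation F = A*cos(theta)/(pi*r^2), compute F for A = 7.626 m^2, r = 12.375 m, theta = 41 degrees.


cos(41 deg) = 0.75471
pi*r^2 = 481.11
F = 7.626 * 0.75471 / 481.11 = 0.011963

0.011963


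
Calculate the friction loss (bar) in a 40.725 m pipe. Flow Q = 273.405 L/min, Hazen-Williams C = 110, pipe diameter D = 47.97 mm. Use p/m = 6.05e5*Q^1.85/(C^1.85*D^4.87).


Q^1.85 = 32218
C^1.85 = 5978.3
D^4.87 = 1.5358e+08
p/m = 0.021230 bar/m
p_total = 0.021230 * 40.725 = 0.86459 bar

0.86459 bar


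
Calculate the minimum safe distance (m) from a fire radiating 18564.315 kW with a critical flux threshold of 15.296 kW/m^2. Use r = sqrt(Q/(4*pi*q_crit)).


4*pi*q_crit = 192.22
Q/(4*pi*q_crit) = 96.581
r = sqrt(96.581) = 9.8276 m

9.8276 m


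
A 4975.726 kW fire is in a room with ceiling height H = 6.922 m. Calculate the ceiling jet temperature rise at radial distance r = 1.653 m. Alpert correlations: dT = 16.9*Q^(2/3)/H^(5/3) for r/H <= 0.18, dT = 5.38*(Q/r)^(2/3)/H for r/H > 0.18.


r/H = 1.653 / 6.922 = 0.23880
r/H > 0.18, so dT = 5.38*(Q/r)^(2/3)/H
Q/r = 3010.1
(Q/r)^(2/3) = 208.48
dT = 5.38 * 208.48 / 6.922 = 162.03 K

162.03 K


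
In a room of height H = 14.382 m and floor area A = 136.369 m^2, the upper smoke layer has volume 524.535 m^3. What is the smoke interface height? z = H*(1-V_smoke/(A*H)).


V/(A*H) = 0.26745
1 - 0.26745 = 0.73255
z = 14.382 * 0.73255 = 10.536 m

10.536 m


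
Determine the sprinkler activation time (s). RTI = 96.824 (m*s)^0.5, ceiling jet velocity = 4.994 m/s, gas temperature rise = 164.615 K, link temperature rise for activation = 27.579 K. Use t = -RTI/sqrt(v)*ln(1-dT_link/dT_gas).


dT_link/dT_gas = 0.16754
ln(1 - 0.16754) = -0.18337
t = -96.824 / sqrt(4.994) * -0.18337 = 7.9447 s

7.9447 s


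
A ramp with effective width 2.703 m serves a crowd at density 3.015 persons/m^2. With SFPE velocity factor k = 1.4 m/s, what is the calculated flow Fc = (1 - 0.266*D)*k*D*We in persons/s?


1 - 0.266*D = 1 - 0.266*3.015 = 0.19801
Fs = 0.19801 * 1.4 * 3.015 = 0.83580 persons/(s*m)
Fc = 0.83580 * 2.703 = 2.2592 persons/s

2.2592 persons/s


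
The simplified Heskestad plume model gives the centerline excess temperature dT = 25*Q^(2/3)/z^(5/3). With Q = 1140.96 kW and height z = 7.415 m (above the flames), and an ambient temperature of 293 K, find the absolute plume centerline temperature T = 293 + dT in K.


Q^(2/3) = 109.19
z^(5/3) = 28.196
dT = 25 * 109.19 / 28.196 = 96.813 K
T = 293 + 96.813 = 389.81 K

389.81 K


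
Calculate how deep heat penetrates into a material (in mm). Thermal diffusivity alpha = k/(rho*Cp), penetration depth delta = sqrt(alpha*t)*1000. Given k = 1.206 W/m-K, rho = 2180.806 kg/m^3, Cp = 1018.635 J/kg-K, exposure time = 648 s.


alpha = 1.206 / (2180.806 * 1018.635) = 5.4289e-07 m^2/s
alpha * t = 0.00035179
delta = sqrt(0.00035179) * 1000 = 18.756 mm

18.756 mm


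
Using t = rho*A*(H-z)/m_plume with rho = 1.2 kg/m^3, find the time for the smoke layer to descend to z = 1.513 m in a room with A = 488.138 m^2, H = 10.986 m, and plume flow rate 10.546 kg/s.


H - z = 9.473 m
t = 1.2 * 488.138 * 9.473 / 10.546 = 526.17 s

526.17 s


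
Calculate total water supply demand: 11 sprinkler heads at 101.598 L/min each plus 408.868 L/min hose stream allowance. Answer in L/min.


Sprinkler demand = 11 * 101.598 = 1117.578 L/min
Total = 1117.578 + 408.868 = 1526.446 L/min

1526.446 L/min


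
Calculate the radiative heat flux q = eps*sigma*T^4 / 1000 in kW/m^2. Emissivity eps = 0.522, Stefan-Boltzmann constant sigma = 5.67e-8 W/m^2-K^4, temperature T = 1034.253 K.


T^4 = 1.1442e+12
q = 0.522 * 5.67e-8 * 1.1442e+12 / 1000 = 33.866 kW/m^2

33.866 kW/m^2


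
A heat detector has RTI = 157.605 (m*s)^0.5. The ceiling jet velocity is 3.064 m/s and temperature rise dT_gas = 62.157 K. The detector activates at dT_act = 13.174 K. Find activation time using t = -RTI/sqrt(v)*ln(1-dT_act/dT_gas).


dT_act/dT_gas = 0.21195
ln(1 - 0.21195) = -0.23819
t = -157.605 / sqrt(3.064) * -0.23819 = 21.446 s

21.446 s


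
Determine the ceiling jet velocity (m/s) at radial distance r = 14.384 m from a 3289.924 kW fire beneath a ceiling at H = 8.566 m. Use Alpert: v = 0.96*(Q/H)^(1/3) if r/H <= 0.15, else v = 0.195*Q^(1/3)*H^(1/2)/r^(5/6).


r/H = 14.384 / 8.566 = 1.6792
r/H > 0.15, so v = 0.195*Q^(1/3)*H^(1/2)/r^(5/6)
Q^(1/3) = 14.873
H^(1/2) = 2.9268
r^(5/6) = 9.2236
v = 0.195 * 14.873 * 2.9268 / 9.2236 = 0.92028 m/s

0.92028 m/s


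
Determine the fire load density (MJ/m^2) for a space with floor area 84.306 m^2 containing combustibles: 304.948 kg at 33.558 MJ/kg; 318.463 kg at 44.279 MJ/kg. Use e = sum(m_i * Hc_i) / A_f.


Total energy = 304.948*33.558 + 318.463*44.279
= 10233.44 + 14101.22
= 24334.67 MJ
e = 24334.67 / 84.306 = 288.65 MJ/m^2

288.65 MJ/m^2


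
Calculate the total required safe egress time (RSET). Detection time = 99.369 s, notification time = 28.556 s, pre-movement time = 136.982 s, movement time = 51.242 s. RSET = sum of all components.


Total = 99.369 + 28.556 + 136.982 + 51.242 = 316.149 s

316.149 s


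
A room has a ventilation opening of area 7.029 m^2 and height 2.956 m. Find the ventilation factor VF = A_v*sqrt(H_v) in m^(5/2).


sqrt(H_v) = 1.7193
VF = 7.029 * 1.7193 = 12.085 m^(5/2)

12.085 m^(5/2)


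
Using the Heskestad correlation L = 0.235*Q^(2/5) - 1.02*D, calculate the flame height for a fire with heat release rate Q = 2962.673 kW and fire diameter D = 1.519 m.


Q^(2/5) = 24.472
0.235 * Q^(2/5) = 5.7510
1.02 * D = 1.5494
L = 4.2016 m

4.2016 m


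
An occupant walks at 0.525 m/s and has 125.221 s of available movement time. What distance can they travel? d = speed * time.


d = 0.525 * 125.221 = 65.741 m

65.741 m


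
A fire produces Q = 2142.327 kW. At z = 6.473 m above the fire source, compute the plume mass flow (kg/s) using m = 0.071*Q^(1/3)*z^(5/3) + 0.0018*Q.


Q^(1/3) = 12.891
z^(5/3) = 22.482
First term = 0.071 * 12.891 * 22.482 = 20.578
Second term = 0.0018 * 2142.327 = 3.8562
m = 24.434 kg/s

24.434 kg/s


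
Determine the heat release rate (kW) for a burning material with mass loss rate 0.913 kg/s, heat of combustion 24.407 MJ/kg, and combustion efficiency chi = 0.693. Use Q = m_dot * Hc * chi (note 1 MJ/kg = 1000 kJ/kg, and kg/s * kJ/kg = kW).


Hc = 24.407 MJ/kg = 24.407 * 1000 kJ/kg = 24407 kJ/kg
Q = 0.913 kg/s * 24407 kJ/kg * 0.693 = 15443 kW

15443 kW


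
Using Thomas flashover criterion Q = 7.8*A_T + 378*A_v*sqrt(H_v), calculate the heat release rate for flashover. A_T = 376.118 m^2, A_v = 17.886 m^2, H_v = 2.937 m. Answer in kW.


7.8*A_T = 2933.7
sqrt(H_v) = 1.7138
378*A_v*sqrt(H_v) = 11587
Q = 2933.7 + 11587 = 14520 kW

14520 kW


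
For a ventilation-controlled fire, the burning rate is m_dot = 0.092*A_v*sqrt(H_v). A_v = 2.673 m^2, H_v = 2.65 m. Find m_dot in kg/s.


sqrt(H_v) = 1.6279
m_dot = 0.092 * 2.673 * 1.6279 = 0.40032 kg/s

0.40032 kg/s


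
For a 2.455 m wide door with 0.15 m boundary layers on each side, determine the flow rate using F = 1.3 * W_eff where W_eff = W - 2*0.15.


W_eff = 2.455 - 0.30 = 2.155 m
F = 1.3 * 2.155 = 2.8015 persons/s

2.8015 persons/s


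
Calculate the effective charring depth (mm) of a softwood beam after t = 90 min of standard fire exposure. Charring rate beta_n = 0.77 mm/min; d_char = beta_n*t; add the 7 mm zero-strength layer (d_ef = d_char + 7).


d_char = 0.77 * 90 = 69.3 mm
d_ef = 69.3 + 1.0*7 = 76.3 mm

76.3 mm


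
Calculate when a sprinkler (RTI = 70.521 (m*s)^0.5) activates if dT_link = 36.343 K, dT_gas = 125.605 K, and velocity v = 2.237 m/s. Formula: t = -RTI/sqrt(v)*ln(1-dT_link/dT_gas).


dT_link/dT_gas = 0.28934
ln(1 - 0.28934) = -0.34157
t = -70.521 / sqrt(2.237) * -0.34157 = 16.105 s

16.105 s


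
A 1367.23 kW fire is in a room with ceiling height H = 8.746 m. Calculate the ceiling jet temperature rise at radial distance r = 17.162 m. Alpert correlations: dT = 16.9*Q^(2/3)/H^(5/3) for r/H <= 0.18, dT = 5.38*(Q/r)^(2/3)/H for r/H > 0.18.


r/H = 17.162 / 8.746 = 1.9623
r/H > 0.18, so dT = 5.38*(Q/r)^(2/3)/H
Q/r = 79.666
(Q/r)^(2/3) = 18.515
dT = 5.38 * 18.515 / 8.746 = 11.389 K

11.389 K


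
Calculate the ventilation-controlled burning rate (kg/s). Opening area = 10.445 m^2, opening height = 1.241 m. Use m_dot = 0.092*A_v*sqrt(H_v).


sqrt(H_v) = 1.1140
m_dot = 0.092 * 10.445 * 1.1140 = 1.0705 kg/s

1.0705 kg/s


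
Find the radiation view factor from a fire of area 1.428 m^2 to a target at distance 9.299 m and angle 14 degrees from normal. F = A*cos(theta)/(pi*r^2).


cos(14 deg) = 0.97030
pi*r^2 = 271.66
F = 1.428 * 0.97030 / 271.66 = 0.0051005

0.0051005


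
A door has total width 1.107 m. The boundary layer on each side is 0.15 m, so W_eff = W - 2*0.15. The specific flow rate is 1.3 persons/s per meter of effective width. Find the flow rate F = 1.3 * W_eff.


W_eff = 1.107 - 0.30 = 0.807 m
F = 1.3 * 0.807 = 1.0491 persons/s

1.0491 persons/s


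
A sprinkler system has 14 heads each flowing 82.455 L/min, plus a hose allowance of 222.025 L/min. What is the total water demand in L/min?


Sprinkler demand = 14 * 82.455 = 1154.37 L/min
Total = 1154.37 + 222.025 = 1376.395 L/min

1376.395 L/min


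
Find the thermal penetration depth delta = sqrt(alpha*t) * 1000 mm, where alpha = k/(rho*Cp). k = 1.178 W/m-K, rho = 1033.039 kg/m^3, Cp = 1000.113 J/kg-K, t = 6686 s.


alpha = 1.178 / (1033.039 * 1000.113) = 1.1402e-06 m^2/s
alpha * t = 0.0076234
delta = sqrt(0.0076234) * 1000 = 87.312 mm

87.312 mm


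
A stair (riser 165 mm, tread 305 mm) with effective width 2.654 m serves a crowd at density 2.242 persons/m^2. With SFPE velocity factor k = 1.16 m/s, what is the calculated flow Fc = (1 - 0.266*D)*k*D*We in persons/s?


1 - 0.266*D = 1 - 0.266*2.242 = 0.40363
Fs = 0.40363 * 1.16 * 2.242 = 1.0497 persons/(s*m)
Fc = 1.0497 * 2.654 = 2.7860 persons/s

2.7860 persons/s


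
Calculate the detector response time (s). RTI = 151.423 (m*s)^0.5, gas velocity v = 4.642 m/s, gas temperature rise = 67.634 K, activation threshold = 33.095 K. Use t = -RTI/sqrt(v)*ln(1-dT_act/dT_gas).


dT_act/dT_gas = 0.48932
ln(1 - 0.48932) = -0.67202
t = -151.423 / sqrt(4.642) * -0.67202 = 47.231 s

47.231 s


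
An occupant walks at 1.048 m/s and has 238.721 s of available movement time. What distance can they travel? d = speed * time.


d = 1.048 * 238.721 = 250.18 m

250.18 m


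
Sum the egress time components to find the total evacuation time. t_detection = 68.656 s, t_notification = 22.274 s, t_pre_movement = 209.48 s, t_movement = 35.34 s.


Total = 68.656 + 22.274 + 209.48 + 35.34 = 335.75 s

335.75 s


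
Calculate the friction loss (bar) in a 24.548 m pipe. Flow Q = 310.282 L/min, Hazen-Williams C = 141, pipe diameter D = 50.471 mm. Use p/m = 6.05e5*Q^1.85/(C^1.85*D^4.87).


Q^1.85 = 40715
C^1.85 = 9463.6
D^4.87 = 1.9670e+08
p/m = 0.013232 bar/m
p_total = 0.013232 * 24.548 = 0.32483 bar

0.32483 bar


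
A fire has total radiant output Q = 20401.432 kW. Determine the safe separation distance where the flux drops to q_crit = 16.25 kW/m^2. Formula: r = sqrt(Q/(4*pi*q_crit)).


4*pi*q_crit = 204.20
Q/(4*pi*q_crit) = 99.907
r = sqrt(99.907) = 9.9954 m

9.9954 m


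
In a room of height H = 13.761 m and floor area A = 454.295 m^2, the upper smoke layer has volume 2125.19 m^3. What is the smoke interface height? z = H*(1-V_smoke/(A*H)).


V/(A*H) = 0.33995
1 - 0.33995 = 0.66005
z = 13.761 * 0.66005 = 9.0830 m

9.0830 m


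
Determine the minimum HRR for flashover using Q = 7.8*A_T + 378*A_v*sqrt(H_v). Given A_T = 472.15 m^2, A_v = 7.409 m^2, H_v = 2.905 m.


7.8*A_T = 3682.77
sqrt(H_v) = 1.7044
378*A_v*sqrt(H_v) = 4773.4
Q = 3682.77 + 4773.4 = 8456.1 kW

8456.1 kW


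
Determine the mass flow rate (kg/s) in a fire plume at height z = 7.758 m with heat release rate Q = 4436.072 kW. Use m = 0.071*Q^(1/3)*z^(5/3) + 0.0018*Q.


Q^(1/3) = 16.431
z^(5/3) = 30.403
First term = 0.071 * 16.431 * 30.403 = 35.468
Second term = 0.0018 * 4436.072 = 7.9849
m = 43.453 kg/s

43.453 kg/s


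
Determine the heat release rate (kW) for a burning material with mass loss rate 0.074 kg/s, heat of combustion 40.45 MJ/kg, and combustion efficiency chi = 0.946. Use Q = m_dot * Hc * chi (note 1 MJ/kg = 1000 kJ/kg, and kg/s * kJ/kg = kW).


Hc = 40.45 MJ/kg = 40.45 * 1000 kJ/kg = 40450 kJ/kg
Q = 0.074 kg/s * 40450 kJ/kg * 0.946 = 2831.7 kW

2831.7 kW


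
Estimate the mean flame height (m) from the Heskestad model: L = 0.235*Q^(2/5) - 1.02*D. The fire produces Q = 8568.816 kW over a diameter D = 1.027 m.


Q^(2/5) = 37.426
0.235 * Q^(2/5) = 8.7950
1.02 * D = 1.0475
L = 7.7475 m

7.7475 m


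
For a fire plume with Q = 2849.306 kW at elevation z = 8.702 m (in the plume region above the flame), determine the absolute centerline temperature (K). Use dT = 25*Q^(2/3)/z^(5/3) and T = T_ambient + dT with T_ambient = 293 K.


Q^(2/3) = 200.98
z^(5/3) = 36.816
dT = 25 * 200.98 / 36.816 = 136.48 K
T = 293 + 136.48 = 429.48 K

429.48 K


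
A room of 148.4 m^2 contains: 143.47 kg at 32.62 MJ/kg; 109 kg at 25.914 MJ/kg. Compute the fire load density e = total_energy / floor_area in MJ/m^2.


Total energy = 143.47*32.62 + 109*25.914
= 4679.991 + 2824.626
= 7504.617 MJ
e = 7504.617 / 148.4 = 50.570 MJ/m^2

50.570 MJ/m^2


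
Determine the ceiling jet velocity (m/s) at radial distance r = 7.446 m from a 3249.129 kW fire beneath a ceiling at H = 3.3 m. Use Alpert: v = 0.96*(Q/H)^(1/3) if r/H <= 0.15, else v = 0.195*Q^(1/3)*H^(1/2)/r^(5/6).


r/H = 7.446 / 3.3 = 2.2564
r/H > 0.15, so v = 0.195*Q^(1/3)*H^(1/2)/r^(5/6)
Q^(1/3) = 14.811
H^(1/2) = 1.8166
r^(5/6) = 5.3285
v = 0.195 * 14.811 * 1.8166 / 5.3285 = 0.98464 m/s

0.98464 m/s


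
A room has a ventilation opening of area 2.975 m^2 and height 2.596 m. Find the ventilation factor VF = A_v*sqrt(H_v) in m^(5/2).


sqrt(H_v) = 1.6112
VF = 2.975 * 1.6112 = 4.7934 m^(5/2)

4.7934 m^(5/2)


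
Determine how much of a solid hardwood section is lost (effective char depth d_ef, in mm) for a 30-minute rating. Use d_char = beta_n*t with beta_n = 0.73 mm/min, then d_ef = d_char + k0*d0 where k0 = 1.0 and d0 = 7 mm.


d_char = 0.73 * 30 = 21.9 mm
d_ef = 21.9 + 1.0*7 = 28.9 mm

28.9 mm


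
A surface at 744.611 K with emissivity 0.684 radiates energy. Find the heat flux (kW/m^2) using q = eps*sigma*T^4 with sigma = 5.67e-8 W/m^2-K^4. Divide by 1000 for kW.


T^4 = 3.0741e+11
q = 0.684 * 5.67e-8 * 3.0741e+11 / 1000 = 11.922 kW/m^2

11.922 kW/m^2


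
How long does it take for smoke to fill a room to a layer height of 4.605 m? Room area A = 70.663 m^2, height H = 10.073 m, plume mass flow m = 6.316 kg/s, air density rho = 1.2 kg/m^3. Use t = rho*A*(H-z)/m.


H - z = 5.468 m
t = 1.2 * 70.663 * 5.468 / 6.316 = 73.411 s

73.411 s


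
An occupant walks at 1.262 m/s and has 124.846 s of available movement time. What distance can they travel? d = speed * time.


d = 1.262 * 124.846 = 157.56 m

157.56 m


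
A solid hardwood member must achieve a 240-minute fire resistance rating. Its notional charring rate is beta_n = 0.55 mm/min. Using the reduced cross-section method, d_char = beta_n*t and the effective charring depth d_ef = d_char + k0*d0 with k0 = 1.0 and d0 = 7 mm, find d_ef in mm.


d_char = 0.55 * 240 = 132 mm
d_ef = 132 + 1.0*7 = 139 mm

139 mm


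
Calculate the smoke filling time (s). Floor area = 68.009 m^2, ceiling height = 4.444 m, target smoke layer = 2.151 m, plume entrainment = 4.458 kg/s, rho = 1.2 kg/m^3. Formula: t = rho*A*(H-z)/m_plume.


H - z = 2.293 m
t = 1.2 * 68.009 * 2.293 / 4.458 = 41.977 s

41.977 s


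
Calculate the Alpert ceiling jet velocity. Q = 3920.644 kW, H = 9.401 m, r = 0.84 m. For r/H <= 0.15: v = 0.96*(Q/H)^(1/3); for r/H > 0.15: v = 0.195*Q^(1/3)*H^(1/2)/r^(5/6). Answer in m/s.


r/H = 0.84 / 9.401 = 0.089352
r/H <= 0.15, so v = 0.96*(Q/H)^(1/3)
Q/H = 417.05
(Q/H)^(1/3) = 7.4713
v = 0.96 * 7.4713 = 7.1724 m/s

7.1724 m/s


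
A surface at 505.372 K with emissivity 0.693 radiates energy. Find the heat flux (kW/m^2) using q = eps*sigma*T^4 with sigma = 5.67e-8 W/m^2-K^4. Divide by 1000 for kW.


T^4 = 6.5230e+10
q = 0.693 * 5.67e-8 * 6.5230e+10 / 1000 = 2.5631 kW/m^2

2.5631 kW/m^2


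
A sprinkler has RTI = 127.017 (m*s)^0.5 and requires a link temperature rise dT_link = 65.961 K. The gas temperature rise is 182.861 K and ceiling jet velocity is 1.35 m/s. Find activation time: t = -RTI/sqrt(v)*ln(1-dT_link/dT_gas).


dT_link/dT_gas = 0.36072
ln(1 - 0.36072) = -0.44741
t = -127.017 / sqrt(1.35) * -0.44741 = 48.910 s

48.910 s


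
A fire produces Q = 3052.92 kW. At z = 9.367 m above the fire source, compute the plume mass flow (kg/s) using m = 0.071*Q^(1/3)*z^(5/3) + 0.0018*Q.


Q^(1/3) = 14.507
z^(5/3) = 41.623
First term = 0.071 * 14.507 * 41.623 = 42.871
Second term = 0.0018 * 3052.92 = 5.4953
m = 48.366 kg/s

48.366 kg/s


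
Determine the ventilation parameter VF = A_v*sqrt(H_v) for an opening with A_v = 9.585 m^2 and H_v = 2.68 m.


sqrt(H_v) = 1.6371
VF = 9.585 * 1.6371 = 15.691 m^(5/2)

15.691 m^(5/2)


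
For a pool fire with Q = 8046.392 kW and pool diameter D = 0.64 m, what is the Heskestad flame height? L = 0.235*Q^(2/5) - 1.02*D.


Q^(2/5) = 36.496
0.235 * Q^(2/5) = 8.5765
1.02 * D = 0.65280
L = 7.9237 m

7.9237 m


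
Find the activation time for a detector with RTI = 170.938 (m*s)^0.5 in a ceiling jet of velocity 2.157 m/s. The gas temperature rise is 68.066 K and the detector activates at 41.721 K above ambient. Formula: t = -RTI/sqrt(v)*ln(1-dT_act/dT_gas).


dT_act/dT_gas = 0.61295
ln(1 - 0.61295) = -0.94920
t = -170.938 / sqrt(2.157) * -0.94920 = 110.48 s

110.48 s


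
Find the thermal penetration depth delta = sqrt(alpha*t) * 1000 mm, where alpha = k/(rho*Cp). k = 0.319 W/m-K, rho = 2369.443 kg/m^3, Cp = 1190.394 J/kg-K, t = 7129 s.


alpha = 0.319 / (2369.443 * 1190.394) = 1.1310e-07 m^2/s
alpha * t = 0.00080627
delta = sqrt(0.00080627) * 1000 = 28.395 mm

28.395 mm


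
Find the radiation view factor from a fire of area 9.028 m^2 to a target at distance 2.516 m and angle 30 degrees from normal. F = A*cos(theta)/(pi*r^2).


cos(30 deg) = 0.86603
pi*r^2 = 19.887
F = 9.028 * 0.86603 / 19.887 = 0.39314

0.39314


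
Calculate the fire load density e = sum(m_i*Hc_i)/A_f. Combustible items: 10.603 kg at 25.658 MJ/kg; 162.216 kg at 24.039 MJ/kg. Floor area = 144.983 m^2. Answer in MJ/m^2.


Total energy = 10.603*25.658 + 162.216*24.039
= 272.0518 + 3899.510
= 4171.562 MJ
e = 4171.562 / 144.983 = 28.773 MJ/m^2

28.773 MJ/m^2


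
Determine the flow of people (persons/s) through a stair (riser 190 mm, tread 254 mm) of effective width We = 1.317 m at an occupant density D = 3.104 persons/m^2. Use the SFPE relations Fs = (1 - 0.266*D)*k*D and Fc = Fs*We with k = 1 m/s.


1 - 0.266*D = 1 - 0.266*3.104 = 0.17434
Fs = 0.17434 * 1 * 3.104 = 0.54114 persons/(s*m)
Fc = 0.54114 * 1.317 = 0.71268 persons/s

0.71268 persons/s


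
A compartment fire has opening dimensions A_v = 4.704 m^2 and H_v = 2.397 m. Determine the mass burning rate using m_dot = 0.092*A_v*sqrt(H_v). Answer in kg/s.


sqrt(H_v) = 1.5482
m_dot = 0.092 * 4.704 * 1.5482 = 0.67002 kg/s

0.67002 kg/s


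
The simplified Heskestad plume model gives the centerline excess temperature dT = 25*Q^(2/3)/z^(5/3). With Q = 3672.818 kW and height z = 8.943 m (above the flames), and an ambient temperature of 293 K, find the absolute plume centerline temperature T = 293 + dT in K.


Q^(2/3) = 238.05
z^(5/3) = 38.531
dT = 25 * 238.05 / 38.531 = 154.45 K
T = 293 + 154.45 = 447.45 K

447.45 K


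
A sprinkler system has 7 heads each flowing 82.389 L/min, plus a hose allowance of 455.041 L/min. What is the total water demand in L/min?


Sprinkler demand = 7 * 82.389 = 576.723 L/min
Total = 576.723 + 455.041 = 1031.764 L/min

1031.764 L/min


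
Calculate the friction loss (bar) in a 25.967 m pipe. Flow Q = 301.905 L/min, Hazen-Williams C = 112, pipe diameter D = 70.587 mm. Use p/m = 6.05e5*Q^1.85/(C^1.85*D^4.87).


Q^1.85 = 38704
C^1.85 = 6180.9
D^4.87 = 1.0076e+09
p/m = 0.0037599 bar/m
p_total = 0.0037599 * 25.967 = 0.097633 bar

0.097633 bar


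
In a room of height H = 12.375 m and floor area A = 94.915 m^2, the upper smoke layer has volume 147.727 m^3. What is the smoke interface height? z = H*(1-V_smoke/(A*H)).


V/(A*H) = 0.12577
1 - 0.12577 = 0.87423
z = 12.375 * 0.87423 = 10.819 m

10.819 m


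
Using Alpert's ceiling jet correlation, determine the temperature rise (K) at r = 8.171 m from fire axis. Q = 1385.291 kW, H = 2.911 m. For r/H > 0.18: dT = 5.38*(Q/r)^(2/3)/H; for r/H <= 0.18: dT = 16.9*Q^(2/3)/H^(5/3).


r/H = 8.171 / 2.911 = 2.8069
r/H > 0.18, so dT = 5.38*(Q/r)^(2/3)/H
Q/r = 169.54
(Q/r)^(2/3) = 30.632
dT = 5.38 * 30.632 / 2.911 = 56.613 K

56.613 K


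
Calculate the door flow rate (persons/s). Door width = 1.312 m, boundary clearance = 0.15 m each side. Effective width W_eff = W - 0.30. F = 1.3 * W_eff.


W_eff = 1.312 - 0.30 = 1.012 m
F = 1.3 * 1.012 = 1.3156 persons/s

1.3156 persons/s


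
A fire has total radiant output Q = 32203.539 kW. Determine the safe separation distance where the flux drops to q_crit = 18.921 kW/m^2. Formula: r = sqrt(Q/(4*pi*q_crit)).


4*pi*q_crit = 237.77
Q/(4*pi*q_crit) = 135.44
r = sqrt(135.44) = 11.638 m

11.638 m


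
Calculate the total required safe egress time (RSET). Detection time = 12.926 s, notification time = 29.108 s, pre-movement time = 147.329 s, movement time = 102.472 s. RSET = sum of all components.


Total = 12.926 + 29.108 + 147.329 + 102.472 = 291.835 s

291.835 s


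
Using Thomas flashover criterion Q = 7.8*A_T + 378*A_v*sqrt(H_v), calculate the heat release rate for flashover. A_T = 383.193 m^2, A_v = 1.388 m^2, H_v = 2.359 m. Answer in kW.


7.8*A_T = 2988.9
sqrt(H_v) = 1.5359
378*A_v*sqrt(H_v) = 805.83
Q = 2988.9 + 805.83 = 3794.7 kW

3794.7 kW


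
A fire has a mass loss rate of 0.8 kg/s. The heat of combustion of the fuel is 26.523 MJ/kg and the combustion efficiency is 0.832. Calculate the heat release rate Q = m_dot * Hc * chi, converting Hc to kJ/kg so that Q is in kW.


Hc = 26.523 MJ/kg = 26.523 * 1000 kJ/kg = 26523 kJ/kg
Q = 0.8 kg/s * 26523 kJ/kg * 0.832 = 17654 kW

17654 kW


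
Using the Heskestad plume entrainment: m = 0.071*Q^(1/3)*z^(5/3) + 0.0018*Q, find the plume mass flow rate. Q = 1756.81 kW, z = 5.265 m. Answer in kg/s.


Q^(1/3) = 12.066
z^(5/3) = 15.934
First term = 0.071 * 12.066 * 15.934 = 13.651
Second term = 0.0018 * 1756.81 = 3.1623
m = 16.813 kg/s

16.813 kg/s


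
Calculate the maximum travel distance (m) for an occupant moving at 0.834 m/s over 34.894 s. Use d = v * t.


d = 0.834 * 34.894 = 29.102 m

29.102 m


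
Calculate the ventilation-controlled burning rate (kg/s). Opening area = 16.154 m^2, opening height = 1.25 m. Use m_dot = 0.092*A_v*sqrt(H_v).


sqrt(H_v) = 1.1180
m_dot = 0.092 * 16.154 * 1.1180 = 1.6616 kg/s

1.6616 kg/s


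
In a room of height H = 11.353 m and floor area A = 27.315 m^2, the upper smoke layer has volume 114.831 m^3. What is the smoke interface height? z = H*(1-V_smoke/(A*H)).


V/(A*H) = 0.37029
1 - 0.37029 = 0.62971
z = 11.353 * 0.62971 = 7.1490 m

7.1490 m


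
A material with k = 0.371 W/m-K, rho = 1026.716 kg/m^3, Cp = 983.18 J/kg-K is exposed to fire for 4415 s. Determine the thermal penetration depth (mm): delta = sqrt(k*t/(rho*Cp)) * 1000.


alpha = 0.371 / (1026.716 * 983.18) = 3.6753e-07 m^2/s
alpha * t = 0.0016226
delta = sqrt(0.0016226) * 1000 = 40.282 mm

40.282 mm


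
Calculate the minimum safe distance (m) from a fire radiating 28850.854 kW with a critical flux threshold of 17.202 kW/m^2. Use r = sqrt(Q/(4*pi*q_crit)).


4*pi*q_crit = 216.17
Q/(4*pi*q_crit) = 133.47
r = sqrt(133.47) = 11.553 m

11.553 m


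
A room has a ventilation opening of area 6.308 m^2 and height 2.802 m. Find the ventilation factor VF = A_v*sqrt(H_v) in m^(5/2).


sqrt(H_v) = 1.6739
VF = 6.308 * 1.6739 = 10.559 m^(5/2)

10.559 m^(5/2)


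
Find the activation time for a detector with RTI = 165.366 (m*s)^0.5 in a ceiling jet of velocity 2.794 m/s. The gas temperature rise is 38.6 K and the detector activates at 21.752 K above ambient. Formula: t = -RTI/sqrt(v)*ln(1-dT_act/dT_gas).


dT_act/dT_gas = 0.56352
ln(1 - 0.56352) = -0.82902
t = -165.366 / sqrt(2.794) * -0.82902 = 82.016 s

82.016 s


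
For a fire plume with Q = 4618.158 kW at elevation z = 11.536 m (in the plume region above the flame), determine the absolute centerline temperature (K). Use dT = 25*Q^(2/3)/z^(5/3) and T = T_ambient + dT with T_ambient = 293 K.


Q^(2/3) = 277.32
z^(5/3) = 58.897
dT = 25 * 277.32 / 58.897 = 117.71 K
T = 293 + 117.71 = 410.71 K

410.71 K


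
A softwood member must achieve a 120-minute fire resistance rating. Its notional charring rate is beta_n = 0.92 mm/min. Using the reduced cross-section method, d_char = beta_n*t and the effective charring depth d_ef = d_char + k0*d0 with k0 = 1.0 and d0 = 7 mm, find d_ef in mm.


d_char = 0.92 * 120 = 110.4 mm
d_ef = 110.4 + 1.0*7 = 117.4 mm

117.4 mm


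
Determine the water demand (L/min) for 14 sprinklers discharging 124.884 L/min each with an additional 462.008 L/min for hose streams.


Sprinkler demand = 14 * 124.884 = 1748.376 L/min
Total = 1748.376 + 462.008 = 2210.384 L/min

2210.384 L/min


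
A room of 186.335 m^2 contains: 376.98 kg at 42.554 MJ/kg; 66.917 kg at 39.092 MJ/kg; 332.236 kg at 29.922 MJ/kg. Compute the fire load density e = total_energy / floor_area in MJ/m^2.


Total energy = 376.98*42.554 + 66.917*39.092 + 332.236*29.922
= 16042.01 + 2615.919 + 9941.166
= 28599.09 MJ
e = 28599.09 / 186.335 = 153.48 MJ/m^2

153.48 MJ/m^2


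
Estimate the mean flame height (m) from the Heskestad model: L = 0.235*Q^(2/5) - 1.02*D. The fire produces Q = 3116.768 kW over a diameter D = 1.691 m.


Q^(2/5) = 24.974
0.235 * Q^(2/5) = 5.8688
1.02 * D = 1.7248
L = 4.1440 m

4.1440 m


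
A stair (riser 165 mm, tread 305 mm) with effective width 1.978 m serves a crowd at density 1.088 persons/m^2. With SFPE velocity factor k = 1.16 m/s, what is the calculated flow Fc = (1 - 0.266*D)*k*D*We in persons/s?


1 - 0.266*D = 1 - 0.266*1.088 = 0.71059
Fs = 0.71059 * 1.16 * 1.088 = 0.89682 persons/(s*m)
Fc = 0.89682 * 1.978 = 1.7739 persons/s

1.7739 persons/s


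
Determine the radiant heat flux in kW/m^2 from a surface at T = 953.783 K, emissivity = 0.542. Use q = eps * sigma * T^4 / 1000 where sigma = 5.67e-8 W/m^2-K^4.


T^4 = 8.2756e+11
q = 0.542 * 5.67e-8 * 8.2756e+11 / 1000 = 25.432 kW/m^2

25.432 kW/m^2


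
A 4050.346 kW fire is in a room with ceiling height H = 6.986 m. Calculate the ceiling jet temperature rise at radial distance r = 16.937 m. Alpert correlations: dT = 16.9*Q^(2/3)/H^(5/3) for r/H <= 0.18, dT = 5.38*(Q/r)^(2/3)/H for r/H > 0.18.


r/H = 16.937 / 6.986 = 2.4244
r/H > 0.18, so dT = 5.38*(Q/r)^(2/3)/H
Q/r = 239.14
(Q/r)^(2/3) = 38.527
dT = 5.38 * 38.527 / 6.986 = 29.670 K

29.670 K


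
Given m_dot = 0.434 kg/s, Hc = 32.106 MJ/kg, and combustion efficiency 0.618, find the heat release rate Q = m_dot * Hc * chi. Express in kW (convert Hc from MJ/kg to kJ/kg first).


Hc = 32.106 MJ/kg = 32.106 * 1000 kJ/kg = 32106 kJ/kg
Q = 0.434 kg/s * 32106 kJ/kg * 0.618 = 8611.2 kW

8611.2 kW


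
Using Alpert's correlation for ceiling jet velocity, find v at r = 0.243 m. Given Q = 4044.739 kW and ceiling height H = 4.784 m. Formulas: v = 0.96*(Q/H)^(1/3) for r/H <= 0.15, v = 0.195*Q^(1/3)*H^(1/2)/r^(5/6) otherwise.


r/H = 0.243 / 4.784 = 0.050794
r/H <= 0.15, so v = 0.96*(Q/H)^(1/3)
Q/H = 845.47
(Q/H)^(1/3) = 9.4558
v = 0.96 * 9.4558 = 9.0776 m/s

9.0776 m/s


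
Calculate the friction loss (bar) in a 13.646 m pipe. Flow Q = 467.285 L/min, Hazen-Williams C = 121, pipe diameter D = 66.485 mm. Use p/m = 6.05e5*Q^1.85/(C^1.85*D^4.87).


Q^1.85 = 86841
C^1.85 = 7131.0
D^4.87 = 7.5277e+08
p/m = 0.0097873 bar/m
p_total = 0.0097873 * 13.646 = 0.13356 bar

0.13356 bar


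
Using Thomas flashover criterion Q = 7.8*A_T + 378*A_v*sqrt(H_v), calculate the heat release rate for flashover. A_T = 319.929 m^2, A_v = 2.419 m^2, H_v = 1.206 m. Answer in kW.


7.8*A_T = 2495.4
sqrt(H_v) = 1.0982
378*A_v*sqrt(H_v) = 1004.2
Q = 2495.4 + 1004.2 = 3499.6 kW

3499.6 kW


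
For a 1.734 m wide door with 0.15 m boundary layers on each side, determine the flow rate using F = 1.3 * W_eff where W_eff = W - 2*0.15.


W_eff = 1.734 - 0.30 = 1.434 m
F = 1.3 * 1.434 = 1.8642 persons/s

1.8642 persons/s


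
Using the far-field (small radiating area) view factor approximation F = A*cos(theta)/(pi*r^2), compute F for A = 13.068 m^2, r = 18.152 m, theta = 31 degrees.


cos(31 deg) = 0.85717
pi*r^2 = 1035.1
F = 13.068 * 0.85717 / 1035.1 = 0.010821

0.010821


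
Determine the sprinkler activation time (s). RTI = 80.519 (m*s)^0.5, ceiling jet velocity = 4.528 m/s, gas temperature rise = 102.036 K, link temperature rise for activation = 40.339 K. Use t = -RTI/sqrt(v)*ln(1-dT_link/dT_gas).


dT_link/dT_gas = 0.39534
ln(1 - 0.39534) = -0.50309
t = -80.519 / sqrt(4.528) * -0.50309 = 19.037 s

19.037 s


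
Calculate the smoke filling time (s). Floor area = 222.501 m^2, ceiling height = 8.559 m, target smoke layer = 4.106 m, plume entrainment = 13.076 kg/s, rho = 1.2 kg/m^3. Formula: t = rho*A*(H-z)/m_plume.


H - z = 4.453 m
t = 1.2 * 222.501 * 4.453 / 13.076 = 90.927 s

90.927 s


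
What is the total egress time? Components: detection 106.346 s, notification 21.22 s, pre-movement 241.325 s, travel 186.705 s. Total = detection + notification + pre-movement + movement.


Total = 106.346 + 21.22 + 241.325 + 186.705 = 555.596 s

555.596 s


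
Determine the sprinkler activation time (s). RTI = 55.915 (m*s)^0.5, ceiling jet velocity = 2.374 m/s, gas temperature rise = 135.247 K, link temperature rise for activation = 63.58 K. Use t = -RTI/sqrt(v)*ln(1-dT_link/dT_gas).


dT_link/dT_gas = 0.47010
ln(1 - 0.47010) = -0.63507
t = -55.915 / sqrt(2.374) * -0.63507 = 23.047 s

23.047 s


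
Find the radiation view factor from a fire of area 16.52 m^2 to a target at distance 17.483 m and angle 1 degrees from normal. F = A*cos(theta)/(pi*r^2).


cos(1 deg) = 0.99985
pi*r^2 = 960.24
F = 16.52 * 0.99985 / 960.24 = 0.017201

0.017201


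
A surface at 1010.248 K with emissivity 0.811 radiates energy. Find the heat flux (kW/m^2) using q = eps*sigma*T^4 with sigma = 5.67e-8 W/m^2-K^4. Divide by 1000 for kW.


T^4 = 1.0416e+12
q = 0.811 * 5.67e-8 * 1.0416e+12 / 1000 = 47.898 kW/m^2

47.898 kW/m^2


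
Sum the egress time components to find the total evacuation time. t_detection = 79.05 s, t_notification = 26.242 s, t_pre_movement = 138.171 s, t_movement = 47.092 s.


Total = 79.05 + 26.242 + 138.171 + 47.092 = 290.555 s

290.555 s


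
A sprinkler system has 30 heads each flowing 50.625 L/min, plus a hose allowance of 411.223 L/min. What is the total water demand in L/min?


Sprinkler demand = 30 * 50.625 = 1518.75 L/min
Total = 1518.75 + 411.223 = 1929.973 L/min

1929.973 L/min


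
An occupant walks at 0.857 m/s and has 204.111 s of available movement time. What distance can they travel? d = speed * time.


d = 0.857 * 204.111 = 174.92 m

174.92 m


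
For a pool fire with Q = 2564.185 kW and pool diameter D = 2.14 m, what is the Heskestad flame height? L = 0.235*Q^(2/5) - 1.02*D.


Q^(2/5) = 23.098
0.235 * Q^(2/5) = 5.4281
1.02 * D = 2.1828
L = 3.2453 m

3.2453 m


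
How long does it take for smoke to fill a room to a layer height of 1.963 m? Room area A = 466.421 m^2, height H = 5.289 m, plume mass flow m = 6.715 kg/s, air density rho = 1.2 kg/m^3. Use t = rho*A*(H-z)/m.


H - z = 3.326 m
t = 1.2 * 466.421 * 3.326 / 6.715 = 277.23 s

277.23 s


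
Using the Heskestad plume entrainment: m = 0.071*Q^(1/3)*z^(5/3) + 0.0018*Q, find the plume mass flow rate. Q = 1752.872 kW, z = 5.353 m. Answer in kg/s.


Q^(1/3) = 12.057
z^(5/3) = 16.381
First term = 0.071 * 12.057 * 16.381 = 14.023
Second term = 0.0018 * 1752.872 = 3.1552
m = 17.178 kg/s

17.178 kg/s


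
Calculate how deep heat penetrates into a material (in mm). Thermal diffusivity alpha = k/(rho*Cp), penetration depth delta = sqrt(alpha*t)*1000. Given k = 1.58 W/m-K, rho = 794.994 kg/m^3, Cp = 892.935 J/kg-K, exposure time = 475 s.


alpha = 1.58 / (794.994 * 892.935) = 2.2257e-06 m^2/s
alpha * t = 0.0010572
delta = sqrt(0.0010572) * 1000 = 32.515 mm

32.515 mm


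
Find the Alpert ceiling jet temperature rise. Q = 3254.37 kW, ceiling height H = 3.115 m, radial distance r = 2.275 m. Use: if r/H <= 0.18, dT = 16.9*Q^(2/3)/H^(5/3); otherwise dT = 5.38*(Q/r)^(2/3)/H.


r/H = 2.275 / 3.115 = 0.73034
r/H > 0.18, so dT = 5.38*(Q/r)^(2/3)/H
Q/r = 1430.5
(Q/r)^(2/3) = 126.96
dT = 5.38 * 126.96 / 3.115 = 219.27 K

219.27 K


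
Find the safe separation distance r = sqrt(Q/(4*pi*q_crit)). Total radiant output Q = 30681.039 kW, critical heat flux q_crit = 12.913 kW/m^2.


4*pi*q_crit = 162.27
Q/(4*pi*q_crit) = 189.07
r = sqrt(189.07) = 13.750 m

13.750 m


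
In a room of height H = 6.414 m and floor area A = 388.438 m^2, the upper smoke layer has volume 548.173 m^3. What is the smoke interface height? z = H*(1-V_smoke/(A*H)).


V/(A*H) = 0.22002
1 - 0.22002 = 0.77998
z = 6.414 * 0.77998 = 5.0028 m

5.0028 m


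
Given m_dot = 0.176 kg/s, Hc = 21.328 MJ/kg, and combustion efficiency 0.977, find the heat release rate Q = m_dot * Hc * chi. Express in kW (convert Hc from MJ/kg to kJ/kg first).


Hc = 21.328 MJ/kg = 21.328 * 1000 kJ/kg = 21328 kJ/kg
Q = 0.176 kg/s * 21328 kJ/kg * 0.977 = 3667.4 kW

3667.4 kW


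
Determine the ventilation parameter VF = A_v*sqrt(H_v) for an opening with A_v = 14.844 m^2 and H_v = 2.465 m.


sqrt(H_v) = 1.5700
VF = 14.844 * 1.5700 = 23.306 m^(5/2)

23.306 m^(5/2)


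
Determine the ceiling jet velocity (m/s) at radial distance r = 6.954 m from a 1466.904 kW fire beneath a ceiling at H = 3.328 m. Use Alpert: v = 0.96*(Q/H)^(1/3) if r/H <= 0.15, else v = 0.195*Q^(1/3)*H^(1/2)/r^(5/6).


r/H = 6.954 / 3.328 = 2.0895
r/H > 0.15, so v = 0.195*Q^(1/3)*H^(1/2)/r^(5/6)
Q^(1/3) = 11.362
H^(1/2) = 1.8243
r^(5/6) = 5.0334
v = 0.195 * 11.362 * 1.8243 / 5.0334 = 0.80303 m/s

0.80303 m/s


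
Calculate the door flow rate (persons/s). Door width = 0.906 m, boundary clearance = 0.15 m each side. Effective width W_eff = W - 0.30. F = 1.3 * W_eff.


W_eff = 0.906 - 0.30 = 0.606 m
F = 1.3 * 0.606 = 0.78780 persons/s

0.78780 persons/s


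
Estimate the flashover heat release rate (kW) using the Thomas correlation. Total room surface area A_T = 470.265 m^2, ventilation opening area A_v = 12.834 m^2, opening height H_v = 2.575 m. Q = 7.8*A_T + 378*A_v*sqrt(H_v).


7.8*A_T = 3668.067
sqrt(H_v) = 1.6047
378*A_v*sqrt(H_v) = 7784.7
Q = 3668.067 + 7784.7 = 11453 kW

11453 kW


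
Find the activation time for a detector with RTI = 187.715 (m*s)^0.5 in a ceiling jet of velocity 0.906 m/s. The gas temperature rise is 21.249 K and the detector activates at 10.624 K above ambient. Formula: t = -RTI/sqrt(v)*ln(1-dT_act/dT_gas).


dT_act/dT_gas = 0.49998
ln(1 - 0.49998) = -0.69310
t = -187.715 / sqrt(0.906) * -0.69310 = 136.69 s

136.69 s


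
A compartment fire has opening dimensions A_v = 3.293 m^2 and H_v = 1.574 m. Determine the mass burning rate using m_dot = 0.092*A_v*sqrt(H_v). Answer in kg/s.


sqrt(H_v) = 1.2546
m_dot = 0.092 * 3.293 * 1.2546 = 0.38009 kg/s

0.38009 kg/s


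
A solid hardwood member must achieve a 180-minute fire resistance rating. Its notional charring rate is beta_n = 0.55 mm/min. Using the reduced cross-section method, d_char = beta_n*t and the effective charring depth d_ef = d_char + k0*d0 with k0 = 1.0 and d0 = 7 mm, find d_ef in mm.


d_char = 0.55 * 180 = 99 mm
d_ef = 99 + 1.0*7 = 106 mm

106 mm


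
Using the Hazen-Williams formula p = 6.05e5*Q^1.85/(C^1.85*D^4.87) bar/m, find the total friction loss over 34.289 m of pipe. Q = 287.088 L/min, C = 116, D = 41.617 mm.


Q^1.85 = 35264
C^1.85 = 6595.5
D^4.87 = 7.6886e+07
p/m = 0.042071 bar/m
p_total = 0.042071 * 34.289 = 1.4426 bar

1.4426 bar


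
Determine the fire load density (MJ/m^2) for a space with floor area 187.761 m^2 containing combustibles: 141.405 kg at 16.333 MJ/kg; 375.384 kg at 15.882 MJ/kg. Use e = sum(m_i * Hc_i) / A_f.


Total energy = 141.405*16.333 + 375.384*15.882
= 2309.568 + 5961.849
= 8271.417 MJ
e = 8271.417 / 187.761 = 44.053 MJ/m^2

44.053 MJ/m^2


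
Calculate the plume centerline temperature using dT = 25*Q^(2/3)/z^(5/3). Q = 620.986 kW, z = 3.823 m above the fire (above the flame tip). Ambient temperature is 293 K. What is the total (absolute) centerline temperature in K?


Q^(2/3) = 72.787
z^(5/3) = 9.3470
dT = 25 * 72.787 / 9.3470 = 194.68 K
T = 293 + 194.68 = 487.68 K

487.68 K


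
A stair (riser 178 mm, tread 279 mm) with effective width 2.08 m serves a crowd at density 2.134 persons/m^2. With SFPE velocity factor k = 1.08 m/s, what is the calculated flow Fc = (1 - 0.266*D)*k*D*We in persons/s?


1 - 0.266*D = 1 - 0.266*2.134 = 0.43236
Fs = 0.43236 * 1.08 * 2.134 = 0.99646 persons/(s*m)
Fc = 0.99646 * 2.08 = 2.0726 persons/s

2.0726 persons/s


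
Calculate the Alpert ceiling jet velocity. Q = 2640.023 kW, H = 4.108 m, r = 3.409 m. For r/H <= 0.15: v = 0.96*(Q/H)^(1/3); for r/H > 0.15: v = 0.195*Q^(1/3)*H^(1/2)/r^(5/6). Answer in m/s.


r/H = 3.409 / 4.108 = 0.82984
r/H > 0.15, so v = 0.195*Q^(1/3)*H^(1/2)/r^(5/6)
Q^(1/3) = 13.821
H^(1/2) = 2.0268
r^(5/6) = 2.7788
v = 0.195 * 13.821 * 2.0268 / 2.7788 = 1.9658 m/s

1.9658 m/s


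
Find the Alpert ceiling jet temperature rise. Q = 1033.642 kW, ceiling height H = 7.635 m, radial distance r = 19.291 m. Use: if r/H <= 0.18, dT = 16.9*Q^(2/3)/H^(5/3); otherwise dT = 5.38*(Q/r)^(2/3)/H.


r/H = 19.291 / 7.635 = 2.5267
r/H > 0.18, so dT = 5.38*(Q/r)^(2/3)/H
Q/r = 53.582
(Q/r)^(2/3) = 14.213
dT = 5.38 * 14.213 / 7.635 = 10.015 K

10.015 K


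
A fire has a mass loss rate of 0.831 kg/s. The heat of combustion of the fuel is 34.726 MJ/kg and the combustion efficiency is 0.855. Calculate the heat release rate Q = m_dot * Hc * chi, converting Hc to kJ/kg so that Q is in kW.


Hc = 34.726 MJ/kg = 34.726 * 1000 kJ/kg = 34726 kJ/kg
Q = 0.831 kg/s * 34726 kJ/kg * 0.855 = 24673 kW

24673 kW


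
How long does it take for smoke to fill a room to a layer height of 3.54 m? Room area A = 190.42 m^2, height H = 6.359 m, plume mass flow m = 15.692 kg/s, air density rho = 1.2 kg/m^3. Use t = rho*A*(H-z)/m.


H - z = 2.819 m
t = 1.2 * 190.42 * 2.819 / 15.692 = 41.050 s

41.050 s


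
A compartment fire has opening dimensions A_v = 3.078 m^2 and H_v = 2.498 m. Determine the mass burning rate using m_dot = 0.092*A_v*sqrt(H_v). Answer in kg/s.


sqrt(H_v) = 1.5805
m_dot = 0.092 * 3.078 * 1.5805 = 0.44756 kg/s

0.44756 kg/s


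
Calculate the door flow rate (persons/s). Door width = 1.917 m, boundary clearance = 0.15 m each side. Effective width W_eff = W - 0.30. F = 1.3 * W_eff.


W_eff = 1.917 - 0.30 = 1.617 m
F = 1.3 * 1.617 = 2.1021 persons/s

2.1021 persons/s


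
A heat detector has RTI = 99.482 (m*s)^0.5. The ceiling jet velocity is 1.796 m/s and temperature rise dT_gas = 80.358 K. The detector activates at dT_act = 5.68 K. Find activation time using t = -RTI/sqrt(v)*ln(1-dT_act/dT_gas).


dT_act/dT_gas = 0.070684
ln(1 - 0.070684) = -0.073306
t = -99.482 / sqrt(1.796) * -0.073306 = 5.4417 s

5.4417 s


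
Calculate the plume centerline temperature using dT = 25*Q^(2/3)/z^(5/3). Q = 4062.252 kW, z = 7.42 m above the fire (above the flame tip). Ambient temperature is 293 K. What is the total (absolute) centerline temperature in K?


Q^(2/3) = 254.59
z^(5/3) = 28.228
dT = 25 * 254.59 / 28.228 = 225.48 K
T = 293 + 225.48 = 518.48 K

518.48 K
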